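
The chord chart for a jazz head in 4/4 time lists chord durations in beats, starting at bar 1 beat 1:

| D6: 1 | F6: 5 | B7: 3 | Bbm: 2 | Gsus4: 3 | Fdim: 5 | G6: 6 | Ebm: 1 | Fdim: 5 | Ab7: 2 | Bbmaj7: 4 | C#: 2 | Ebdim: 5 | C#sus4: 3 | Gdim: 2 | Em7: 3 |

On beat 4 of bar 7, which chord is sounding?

Fdim

Beat 4 of bar 7 is beat (7−1)×4 + 4 = 28 overall.
Running totals: D6 ends at 1, F6 ends at 6, B7 ends at 9, Bbm ends at 11, Gsus4 ends at 14, Fdim ends at 19, G6 ends at 25, Ebm ends at 26, Fdim ends at 31.
Beat 28 falls within Fdim.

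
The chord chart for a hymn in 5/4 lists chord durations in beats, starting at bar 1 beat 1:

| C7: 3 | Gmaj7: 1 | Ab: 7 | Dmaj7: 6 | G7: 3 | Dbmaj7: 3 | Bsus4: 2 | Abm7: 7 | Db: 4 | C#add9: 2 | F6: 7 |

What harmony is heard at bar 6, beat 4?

Abm7

Beat 4 of bar 6 is beat (6−1)×5 + 4 = 29 overall.
Running totals: C7 ends at 3, Gmaj7 ends at 4, Ab ends at 11, Dmaj7 ends at 17, G7 ends at 20, Dbmaj7 ends at 23, Bsus4 ends at 25, Abm7 ends at 32.
Beat 29 falls within Abm7.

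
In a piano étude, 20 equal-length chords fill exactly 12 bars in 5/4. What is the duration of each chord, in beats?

3 beats

12 bars × 5 beats/bar = 60 beats total.
60 beats ÷ 20 chords = 3 beats per chord.
(That is a dotted half note.)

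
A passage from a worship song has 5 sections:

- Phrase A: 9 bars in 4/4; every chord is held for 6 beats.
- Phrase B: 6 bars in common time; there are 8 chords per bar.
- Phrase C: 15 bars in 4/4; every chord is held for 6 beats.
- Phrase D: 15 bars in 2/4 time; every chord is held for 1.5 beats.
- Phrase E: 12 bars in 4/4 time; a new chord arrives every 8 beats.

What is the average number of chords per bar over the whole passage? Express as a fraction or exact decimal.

A: 9 × 4 = 36 beats ÷ 6 = 6 chords.
B: 6 × 4 = 24 beats ÷ 0.5 = 48 chords.
C: 15 × 4 = 60 beats ÷ 6 = 10 chords.
D: 15 × 2 = 30 beats ÷ 1.5 = 20 chords.
E: 12 × 4 = 48 beats ÷ 8 = 6 chords.
Overall: 90 chords over 57 bars → 90/57 = 30/19 chords per bar.

30/19 chords per bar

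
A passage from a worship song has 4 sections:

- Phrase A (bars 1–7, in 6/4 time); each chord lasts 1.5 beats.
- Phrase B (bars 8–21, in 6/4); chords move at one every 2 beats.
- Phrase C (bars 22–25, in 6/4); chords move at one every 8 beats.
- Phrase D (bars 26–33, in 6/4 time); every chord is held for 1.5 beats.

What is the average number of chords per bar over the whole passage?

35/11 chords per bar

A: 7 × 6 = 42 beats ÷ 1.5 = 28 chords.
B: 14 × 6 = 84 beats ÷ 2 = 42 chords.
C: 4 × 6 = 24 beats ÷ 8 = 3 chords.
D: 8 × 6 = 48 beats ÷ 1.5 = 32 chords.
Overall: 105 chords over 33 bars → 105/33 = 35/11 chords per bar.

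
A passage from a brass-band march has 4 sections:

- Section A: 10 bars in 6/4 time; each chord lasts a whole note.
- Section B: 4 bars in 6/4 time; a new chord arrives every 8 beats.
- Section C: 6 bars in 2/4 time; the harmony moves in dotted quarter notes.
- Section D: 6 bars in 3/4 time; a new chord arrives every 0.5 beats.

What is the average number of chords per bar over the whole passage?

A: 10 bars of 6 beats is 60 beats; at 4 beats each that's 15 chords.
B: 4 bars of 6 beats is 24 beats; at 8 beats each that's 3 chords.
C: 6 bars of 2 beats is 12 beats; at 1.5 beats each that's 8 chords.
D: 6 bars of 3 beats is 18 beats; at 0.5 beats each that's 36 chords.
Overall: 62 chords over 26 bars → 62/26 = 31/13 chords per bar.

31/13 chords per bar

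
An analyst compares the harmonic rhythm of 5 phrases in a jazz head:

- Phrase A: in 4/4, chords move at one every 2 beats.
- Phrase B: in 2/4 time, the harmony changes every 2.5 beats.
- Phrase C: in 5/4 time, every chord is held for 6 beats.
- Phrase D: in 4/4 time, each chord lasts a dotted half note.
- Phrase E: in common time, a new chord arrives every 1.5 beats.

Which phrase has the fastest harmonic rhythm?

A: 4 beats/bar ÷ 2 beats/chord = 2 chords/bar.
B: 2 beats/bar ÷ 2.5 beats/chord = 0.8 chords/bar.
C: 5 beats/bar ÷ 6 beats/chord = 5/6 chords/bar.
D: 4 beats/bar ÷ 3 beats/chord = 4/3 chords/bar.
E: 4 beats/bar ÷ 1.5 beats/chord = 8/3 chords/bar.
Fastest is E at 8/3 chords/bar.

Phrase E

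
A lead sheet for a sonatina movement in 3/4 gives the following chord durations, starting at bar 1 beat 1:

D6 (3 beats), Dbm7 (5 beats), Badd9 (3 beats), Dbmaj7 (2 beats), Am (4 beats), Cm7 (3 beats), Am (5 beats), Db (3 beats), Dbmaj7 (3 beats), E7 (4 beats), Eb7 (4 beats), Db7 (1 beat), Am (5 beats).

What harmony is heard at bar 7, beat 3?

Am

Beat 3 of bar 7 is beat (7−1)×3 + 3 = 21 overall.
Running totals: D6 ends at 3, Dbm7 ends at 8, Badd9 ends at 11, Dbmaj7 ends at 13, Am ends at 17, Cm7 ends at 20, Am ends at 25.
Beat 21 falls within Am.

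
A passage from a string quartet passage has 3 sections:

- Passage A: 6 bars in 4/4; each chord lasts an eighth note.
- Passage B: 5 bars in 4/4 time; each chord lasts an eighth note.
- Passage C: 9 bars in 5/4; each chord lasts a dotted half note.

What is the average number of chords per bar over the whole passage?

A: 6 × 4 = 24 beats ÷ 0.5 = 48 chords.
B: 5 × 4 = 20 beats ÷ 0.5 = 40 chords.
C: 9 × 5 = 45 beats ÷ 3 = 15 chords.
Overall: 103 chords over 20 bars → 103/20 = 5.15 chords per bar.

5.15 chords per bar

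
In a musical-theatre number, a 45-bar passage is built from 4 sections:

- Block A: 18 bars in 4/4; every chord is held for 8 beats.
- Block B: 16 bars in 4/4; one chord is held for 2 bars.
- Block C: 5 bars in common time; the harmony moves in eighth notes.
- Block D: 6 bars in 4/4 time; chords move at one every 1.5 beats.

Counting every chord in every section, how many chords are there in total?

73 chords

A: 18·4 = 72 beats, 72/8 = 9 chords.
B: 16·4 = 64 beats, 64/8 = 8 chords.
C: 5·4 = 20 beats, 20/0.5 = 40 chords.
D: 6·4 = 24 beats, 24/1.5 = 16 chords.
Total: 9 + 8 + 40 + 16 = 73.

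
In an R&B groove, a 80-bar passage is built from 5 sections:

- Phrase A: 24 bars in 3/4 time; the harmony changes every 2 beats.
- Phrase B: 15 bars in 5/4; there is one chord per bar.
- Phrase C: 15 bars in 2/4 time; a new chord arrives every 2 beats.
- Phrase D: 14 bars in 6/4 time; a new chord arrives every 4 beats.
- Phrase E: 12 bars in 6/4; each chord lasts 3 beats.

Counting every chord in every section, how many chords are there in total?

A: 24 bars × 3 beats = 72 beats; 2 beats/chord → 36 chords.
B: 15 bars × 5 beats = 75 beats; 5 beats/chord → 15 chords.
C: 15 bars × 2 beats = 30 beats; 2 beats/chord → 15 chords.
D: 14 bars × 6 beats = 84 beats; 4 beats/chord → 21 chords.
E: 12 bars × 6 beats = 72 beats; 3 beats/chord → 24 chords.
Total: 36 + 15 + 15 + 21 + 24 = 111.

111 chords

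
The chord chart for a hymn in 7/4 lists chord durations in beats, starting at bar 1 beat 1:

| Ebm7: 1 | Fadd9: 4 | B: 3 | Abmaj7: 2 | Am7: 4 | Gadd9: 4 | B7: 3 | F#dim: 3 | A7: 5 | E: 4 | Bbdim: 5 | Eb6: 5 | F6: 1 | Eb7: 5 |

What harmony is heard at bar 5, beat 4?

E

Beat 4 of bar 5 is beat (5−1)×7 + 4 = 32 overall.
Running totals: Ebm7 ends at 1, Fadd9 ends at 5, B ends at 8, Abmaj7 ends at 10, Am7 ends at 14, Gadd9 ends at 18, B7 ends at 21, F#dim ends at 24, A7 ends at 29, E ends at 33.
Beat 32 falls within E.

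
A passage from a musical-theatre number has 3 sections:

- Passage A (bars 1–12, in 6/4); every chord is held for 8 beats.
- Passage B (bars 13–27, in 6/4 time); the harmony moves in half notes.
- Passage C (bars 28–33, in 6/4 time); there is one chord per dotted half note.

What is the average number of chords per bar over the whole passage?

2 chords per bar

A: 12 × 6 = 72 beats ÷ 8 = 9 chords.
B: 15 × 6 = 90 beats ÷ 2 = 45 chords.
C: 6 × 6 = 36 beats ÷ 3 = 12 chords.
Overall: 66 chords over 33 bars → 66/33 = 2 chords per bar.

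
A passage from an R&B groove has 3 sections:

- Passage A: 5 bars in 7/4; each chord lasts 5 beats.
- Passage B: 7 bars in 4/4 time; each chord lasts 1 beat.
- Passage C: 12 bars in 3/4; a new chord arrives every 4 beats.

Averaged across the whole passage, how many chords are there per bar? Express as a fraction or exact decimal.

A: 5 × 7 = 35 beats ÷ 5 = 7 chords.
B: 7 × 4 = 28 beats ÷ 1 = 28 chords.
C: 12 × 3 = 36 beats ÷ 4 = 9 chords.
Overall: 44 chords over 24 bars → 44/24 = 11/6 chords per bar.

11/6 chords per bar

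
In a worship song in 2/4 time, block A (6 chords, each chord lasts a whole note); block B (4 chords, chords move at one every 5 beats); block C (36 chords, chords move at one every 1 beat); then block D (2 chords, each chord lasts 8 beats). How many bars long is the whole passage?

48 bars

A: 6 × 4 = 24 beats = 12 bars.
B: 4 × 5 = 20 beats = 10 bars.
C: 36 × 1 = 36 beats = 18 bars.
D: 2 × 8 = 16 beats = 8 bars.
Total: 12 + 10 + 18 + 8 = 48 bars.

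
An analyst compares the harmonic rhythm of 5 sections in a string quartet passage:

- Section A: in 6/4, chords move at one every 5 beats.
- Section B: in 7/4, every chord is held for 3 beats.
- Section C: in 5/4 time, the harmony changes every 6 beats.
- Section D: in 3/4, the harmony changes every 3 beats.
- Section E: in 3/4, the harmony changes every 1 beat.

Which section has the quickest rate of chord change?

Section E

A: 6/5 = 1.2 chords/bar.
B: 7/3 = 7/3 chords/bar.
C: 5/6 = 5/6 chords/bar.
D: 3/3 = 1 chord/bar.
E: 3/1 = 3 chords/bar.
Fastest is E at 3 chords/bar.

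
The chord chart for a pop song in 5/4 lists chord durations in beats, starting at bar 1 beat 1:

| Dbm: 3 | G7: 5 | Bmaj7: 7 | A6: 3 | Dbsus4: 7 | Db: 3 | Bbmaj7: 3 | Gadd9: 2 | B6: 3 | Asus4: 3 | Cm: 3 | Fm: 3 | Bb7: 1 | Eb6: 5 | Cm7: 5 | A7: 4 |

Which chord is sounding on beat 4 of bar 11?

Cm7

Beat 4 of bar 11 is beat (11−1)×5 + 4 = 54 overall.
Running totals: Dbm ends at 3, G7 ends at 8, Bmaj7 ends at 15, A6 ends at 18, Dbsus4 ends at 25, Db ends at 28, Bbmaj7 ends at 31, Gadd9 ends at 33, B6 ends at 36, Asus4 ends at 39, Cm ends at 42, Fm ends at 45, Bb7 ends at 46, Eb6 ends at 51, Cm7 ends at 56.
Beat 54 falls within Cm7.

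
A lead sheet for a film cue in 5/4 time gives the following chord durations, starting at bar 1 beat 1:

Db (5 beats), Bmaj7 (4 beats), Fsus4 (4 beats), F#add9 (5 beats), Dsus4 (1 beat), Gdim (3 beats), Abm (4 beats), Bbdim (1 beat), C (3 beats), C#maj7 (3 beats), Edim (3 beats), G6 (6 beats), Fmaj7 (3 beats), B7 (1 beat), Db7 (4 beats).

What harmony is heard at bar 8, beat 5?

G6

Beat 5 of bar 8 is beat (8−1)×5 + 5 = 40 overall.
Running totals: Db ends at 5, Bmaj7 ends at 9, Fsus4 ends at 13, F#add9 ends at 18, Dsus4 ends at 19, Gdim ends at 22, Abm ends at 26, Bbdim ends at 27, C ends at 30, C#maj7 ends at 33, Edim ends at 36, G6 ends at 42.
Beat 40 falls within G6.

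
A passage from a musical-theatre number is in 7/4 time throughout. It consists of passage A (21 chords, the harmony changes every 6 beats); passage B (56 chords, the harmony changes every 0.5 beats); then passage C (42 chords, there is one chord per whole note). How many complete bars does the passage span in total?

46 bars

A: 21 × 6 = 126 beats = 18 bars.
B: 56 × 0.5 = 28 beats = 4 bars.
C: 42 × 4 = 168 beats = 24 bars.
Total: 18 + 4 + 24 = 46 bars.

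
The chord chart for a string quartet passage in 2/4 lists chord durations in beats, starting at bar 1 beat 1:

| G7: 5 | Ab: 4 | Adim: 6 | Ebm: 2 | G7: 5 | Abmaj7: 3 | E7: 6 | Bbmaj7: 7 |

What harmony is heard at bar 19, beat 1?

Bbmaj7

Beat 1 of bar 19 is beat (19−1)×2 + 1 = 37 overall.
Running totals: G7 ends at 5, Ab ends at 9, Adim ends at 15, Ebm ends at 17, G7 ends at 22, Abmaj7 ends at 25, E7 ends at 31, Bbmaj7 ends at 38.
Beat 37 falls within Bbmaj7.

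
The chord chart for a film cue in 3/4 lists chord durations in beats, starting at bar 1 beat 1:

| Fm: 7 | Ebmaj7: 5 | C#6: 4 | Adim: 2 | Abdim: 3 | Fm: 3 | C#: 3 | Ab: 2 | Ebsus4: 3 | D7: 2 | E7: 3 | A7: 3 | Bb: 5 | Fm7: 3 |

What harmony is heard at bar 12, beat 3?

E7

Beat 3 of bar 12 is beat (12−1)×3 + 3 = 36 overall.
Running totals: Fm ends at 7, Ebmaj7 ends at 12, C#6 ends at 16, Adim ends at 18, Abdim ends at 21, Fm ends at 24, C# ends at 27, Ab ends at 29, Ebsus4 ends at 32, D7 ends at 34, E7 ends at 37.
Beat 36 falls within E7.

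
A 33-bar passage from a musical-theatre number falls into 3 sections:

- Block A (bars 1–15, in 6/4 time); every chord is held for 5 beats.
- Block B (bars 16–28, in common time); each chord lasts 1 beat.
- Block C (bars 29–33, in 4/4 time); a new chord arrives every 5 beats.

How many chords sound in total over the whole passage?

74 chords

A has 90 beats and chords last 5 each, so 18 chords.
B has 52 beats and chords last 1 each, so 52 chords.
C has 20 beats and chords last 5 each, so 4 chords.
Total: 18 + 52 + 4 = 74.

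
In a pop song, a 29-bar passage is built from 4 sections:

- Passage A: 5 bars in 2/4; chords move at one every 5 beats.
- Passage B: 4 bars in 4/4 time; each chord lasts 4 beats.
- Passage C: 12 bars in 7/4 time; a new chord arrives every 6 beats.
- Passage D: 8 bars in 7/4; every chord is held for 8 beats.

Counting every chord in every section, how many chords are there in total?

27 chords

A has 10 beats and chords last 5 each, so 2 chords.
B has 16 beats and chords last 4 each, so 4 chords.
C has 84 beats and chords last 6 each, so 14 chords.
D has 56 beats and chords last 8 each, so 7 chords.
Total: 2 + 4 + 14 + 7 = 27.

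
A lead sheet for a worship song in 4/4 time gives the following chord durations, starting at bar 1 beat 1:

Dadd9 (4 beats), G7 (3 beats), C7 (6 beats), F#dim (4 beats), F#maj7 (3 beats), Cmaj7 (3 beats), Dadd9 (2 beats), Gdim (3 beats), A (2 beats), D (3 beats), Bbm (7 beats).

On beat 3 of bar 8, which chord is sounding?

D

Beat 3 of bar 8 is beat (8−1)×4 + 3 = 31 overall.
Running totals: Dadd9 ends at 4, G7 ends at 7, C7 ends at 13, F#dim ends at 17, F#maj7 ends at 20, Cmaj7 ends at 23, Dadd9 ends at 25, Gdim ends at 28, A ends at 30, D ends at 33.
Beat 31 falls within D.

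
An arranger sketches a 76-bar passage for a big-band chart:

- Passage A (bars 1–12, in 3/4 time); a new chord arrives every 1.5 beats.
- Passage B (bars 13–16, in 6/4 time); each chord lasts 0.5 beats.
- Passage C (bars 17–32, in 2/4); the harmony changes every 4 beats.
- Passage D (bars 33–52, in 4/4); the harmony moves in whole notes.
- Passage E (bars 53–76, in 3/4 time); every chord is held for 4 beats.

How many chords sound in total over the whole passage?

118 chords

A has 36 beats and chords last 1.5 each, so 24 chords.
B has 24 beats and chords last 0.5 each, so 48 chords.
C has 32 beats and chords last 4 each, so 8 chords.
D has 80 beats and chords last 4 each, so 20 chords.
E has 72 beats and chords last 4 each, so 18 chords.
Total: 24 + 48 + 8 + 20 + 18 = 118.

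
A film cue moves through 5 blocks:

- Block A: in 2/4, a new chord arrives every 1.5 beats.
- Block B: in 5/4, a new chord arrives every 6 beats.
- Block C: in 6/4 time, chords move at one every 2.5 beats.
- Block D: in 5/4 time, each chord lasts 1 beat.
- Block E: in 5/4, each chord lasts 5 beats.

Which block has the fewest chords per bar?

Block B

A: 2/1.5 = 4/3 chords/bar.
B: 5/6 = 5/6 chords/bar.
C: 6/2.5 = 2.4 chords/bar.
D: 5/1 = 5 chords/bar.
E: 5/5 = 1 chord/bar.
Slowest is B at 5/6 chords/bar.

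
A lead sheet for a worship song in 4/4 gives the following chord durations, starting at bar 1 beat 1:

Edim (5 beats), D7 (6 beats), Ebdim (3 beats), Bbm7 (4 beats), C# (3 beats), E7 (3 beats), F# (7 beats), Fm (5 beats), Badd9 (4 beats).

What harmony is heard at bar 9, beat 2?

Fm

Beat 2 of bar 9 is beat (9−1)×4 + 2 = 34 overall.
Running totals: Edim ends at 5, D7 ends at 11, Ebdim ends at 14, Bbm7 ends at 18, C# ends at 21, E7 ends at 24, F# ends at 31, Fm ends at 36.
Beat 34 falls within Fm.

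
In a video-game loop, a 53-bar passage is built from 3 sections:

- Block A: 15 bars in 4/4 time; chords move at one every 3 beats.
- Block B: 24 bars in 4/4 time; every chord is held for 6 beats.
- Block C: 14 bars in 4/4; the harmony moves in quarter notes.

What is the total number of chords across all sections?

92 chords

A has 60 beats and chords last 3 each, so 20 chords.
B has 96 beats and chords last 6 each, so 16 chords.
C has 56 beats and chords last 1 each, so 56 chords.
Total: 20 + 16 + 56 = 92.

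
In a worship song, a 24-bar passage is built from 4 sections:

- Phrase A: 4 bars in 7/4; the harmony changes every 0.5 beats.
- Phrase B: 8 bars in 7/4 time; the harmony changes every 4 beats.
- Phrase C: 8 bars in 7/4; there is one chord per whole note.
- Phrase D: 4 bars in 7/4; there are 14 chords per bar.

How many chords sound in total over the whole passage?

A has 28 beats and chords last 0.5 each, so 56 chords.
B has 56 beats and chords last 4 each, so 14 chords.
C has 56 beats and chords last 4 each, so 14 chords.
D has 28 beats and chords last 0.5 each, so 56 chords.
Total: 56 + 14 + 14 + 56 = 140.

140 chords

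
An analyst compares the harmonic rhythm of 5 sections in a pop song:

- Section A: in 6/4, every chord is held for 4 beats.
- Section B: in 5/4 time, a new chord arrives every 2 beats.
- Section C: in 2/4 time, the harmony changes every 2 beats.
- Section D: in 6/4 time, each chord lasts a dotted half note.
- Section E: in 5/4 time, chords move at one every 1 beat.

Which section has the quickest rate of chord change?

Section E

A: 6 beats/bar ÷ 4 beats/chord = 1.5 chords/bar.
B: 5 beats/bar ÷ 2 beats/chord = 2.5 chords/bar.
C: 2 beats/bar ÷ 2 beats/chord = 1 chord/bar.
D: 6 beats/bar ÷ 3 beats/chord = 2 chords/bar.
E: 5 beats/bar ÷ 1 beat/chord = 5 chords/bar.
Fastest is E at 5 chords/bar.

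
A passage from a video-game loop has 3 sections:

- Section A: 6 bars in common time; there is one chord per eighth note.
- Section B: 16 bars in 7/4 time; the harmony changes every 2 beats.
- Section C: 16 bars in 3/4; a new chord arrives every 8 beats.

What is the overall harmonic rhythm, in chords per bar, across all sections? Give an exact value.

A: 6 × 4 = 24 beats ÷ 0.5 = 48 chords.
B: 16 × 7 = 112 beats ÷ 2 = 56 chords.
C: 16 × 3 = 48 beats ÷ 8 = 6 chords.
Overall: 110 chords over 38 bars → 110/38 = 55/19 chords per bar.

55/19 chords per bar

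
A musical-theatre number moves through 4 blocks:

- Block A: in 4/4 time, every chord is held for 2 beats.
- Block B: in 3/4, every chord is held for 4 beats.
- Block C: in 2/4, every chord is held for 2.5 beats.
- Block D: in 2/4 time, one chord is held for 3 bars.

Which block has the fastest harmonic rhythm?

Block A

A: 4/2 = 2 chords/bar.
B: 3/4 = 0.75 chords/bar.
C: 2/2.5 = 0.8 chords/bar.
D: 2/6 = 1/3 chords/bar.
Fastest is A at 2 chords/bar.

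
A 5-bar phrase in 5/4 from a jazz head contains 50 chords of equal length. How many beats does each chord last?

0.5 beats

5 bars × 5 beats/bar = 25 beats total.
25 beats ÷ 50 chords = 0.5 beats per chord.
(That is an eighth note.)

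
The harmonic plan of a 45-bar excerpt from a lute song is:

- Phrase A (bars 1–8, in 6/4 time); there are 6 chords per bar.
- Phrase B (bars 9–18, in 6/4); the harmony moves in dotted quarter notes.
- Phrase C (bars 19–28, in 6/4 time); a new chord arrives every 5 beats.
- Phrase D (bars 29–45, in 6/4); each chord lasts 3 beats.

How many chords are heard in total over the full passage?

134 chords

A: 8·6 = 48 beats, 48/1 = 48 chords.
B: 10·6 = 60 beats, 60/1.5 = 40 chords.
C: 10·6 = 60 beats, 60/5 = 12 chords.
D: 17·6 = 102 beats, 102/3 = 34 chords.
Total: 48 + 40 + 12 + 34 = 134.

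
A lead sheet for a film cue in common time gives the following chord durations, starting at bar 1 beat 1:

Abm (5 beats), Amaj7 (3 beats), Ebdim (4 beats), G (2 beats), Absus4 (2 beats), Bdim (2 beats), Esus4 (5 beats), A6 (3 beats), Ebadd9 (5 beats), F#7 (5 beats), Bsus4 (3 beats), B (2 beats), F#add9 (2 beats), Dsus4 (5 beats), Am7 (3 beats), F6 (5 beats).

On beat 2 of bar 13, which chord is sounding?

Beat 2 of bar 13 is beat (13−1)×4 + 2 = 50 overall.
Running totals: Abm ends at 5, Amaj7 ends at 8, Ebdim ends at 12, G ends at 14, Absus4 ends at 16, Bdim ends at 18, Esus4 ends at 23, A6 ends at 26, Ebadd9 ends at 31, F#7 ends at 36, Bsus4 ends at 39, B ends at 41, F#add9 ends at 43, Dsus4 ends at 48, Am7 ends at 51.
Beat 50 falls within Am7.

Am7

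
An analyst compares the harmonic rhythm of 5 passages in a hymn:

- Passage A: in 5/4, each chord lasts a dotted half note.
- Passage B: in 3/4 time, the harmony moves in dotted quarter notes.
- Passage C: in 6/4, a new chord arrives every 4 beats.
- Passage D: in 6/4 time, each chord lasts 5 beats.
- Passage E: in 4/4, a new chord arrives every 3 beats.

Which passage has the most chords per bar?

A: 5 beats/bar ÷ 3 beats/chord = 5/3 chords/bar.
B: 3 beats/bar ÷ 1.5 beats/chord = 2 chords/bar.
C: 6 beats/bar ÷ 4 beats/chord = 1.5 chords/bar.
D: 6 beats/bar ÷ 5 beats/chord = 1.2 chords/bar.
E: 4 beats/bar ÷ 3 beats/chord = 4/3 chords/bar.
Fastest is B at 2 chords/bar.

Passage B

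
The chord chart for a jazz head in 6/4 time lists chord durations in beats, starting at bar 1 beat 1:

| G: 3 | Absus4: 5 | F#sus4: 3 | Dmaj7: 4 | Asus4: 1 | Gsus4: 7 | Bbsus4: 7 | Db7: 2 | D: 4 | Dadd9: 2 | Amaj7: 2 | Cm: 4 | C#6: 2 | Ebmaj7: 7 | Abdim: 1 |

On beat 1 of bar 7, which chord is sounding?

Dadd9

Beat 1 of bar 7 is beat (7−1)×6 + 1 = 37 overall.
Running totals: G ends at 3, Absus4 ends at 8, F#sus4 ends at 11, Dmaj7 ends at 15, Asus4 ends at 16, Gsus4 ends at 23, Bbsus4 ends at 30, Db7 ends at 32, D ends at 36, Dadd9 ends at 38.
Beat 37 falls within Dadd9.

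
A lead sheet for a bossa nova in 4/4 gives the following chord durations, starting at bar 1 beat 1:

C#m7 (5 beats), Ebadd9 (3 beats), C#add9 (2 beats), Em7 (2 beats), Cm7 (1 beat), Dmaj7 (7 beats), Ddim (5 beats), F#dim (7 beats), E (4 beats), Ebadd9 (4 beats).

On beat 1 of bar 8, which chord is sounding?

F#dim

Beat 1 of bar 8 is beat (8−1)×4 + 1 = 29 overall.
Running totals: C#m7 ends at 5, Ebadd9 ends at 8, C#add9 ends at 10, Em7 ends at 12, Cm7 ends at 13, Dmaj7 ends at 20, Ddim ends at 25, F#dim ends at 32.
Beat 29 falls within F#dim.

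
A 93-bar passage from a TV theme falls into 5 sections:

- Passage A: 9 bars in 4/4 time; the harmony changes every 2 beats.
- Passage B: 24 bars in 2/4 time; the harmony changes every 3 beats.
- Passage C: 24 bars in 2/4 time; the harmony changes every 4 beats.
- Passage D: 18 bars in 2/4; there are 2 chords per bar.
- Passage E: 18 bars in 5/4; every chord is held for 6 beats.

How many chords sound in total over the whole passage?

97 chords

A: 9·4 = 36 beats, 36/2 = 18 chords.
B: 24·2 = 48 beats, 48/3 = 16 chords.
C: 24·2 = 48 beats, 48/4 = 12 chords.
D: 18·2 = 36 beats, 36/1 = 36 chords.
E: 18·5 = 90 beats, 90/6 = 15 chords.
Total: 18 + 16 + 12 + 36 + 15 = 97.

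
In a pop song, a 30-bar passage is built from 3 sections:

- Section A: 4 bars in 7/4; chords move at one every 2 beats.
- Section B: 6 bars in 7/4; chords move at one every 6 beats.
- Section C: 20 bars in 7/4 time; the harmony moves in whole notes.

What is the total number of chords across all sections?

56 chords

A: 4·7 = 28 beats, 28/2 = 14 chords.
B: 6·7 = 42 beats, 42/6 = 7 chords.
C: 20·7 = 140 beats, 140/4 = 35 chords.
Total: 14 + 7 + 35 = 56.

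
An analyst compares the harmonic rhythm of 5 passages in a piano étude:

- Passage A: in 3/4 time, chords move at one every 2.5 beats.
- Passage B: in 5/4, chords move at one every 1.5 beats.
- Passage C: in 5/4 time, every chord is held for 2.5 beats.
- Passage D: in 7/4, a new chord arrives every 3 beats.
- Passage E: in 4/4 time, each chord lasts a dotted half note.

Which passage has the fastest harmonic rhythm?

Passage B

A: each chord is 2.5 beats in 3/4, so 1.2 per bar.
B: each chord is 1.5 beats in 5/4, so 10/3 per bar.
C: each chord is 2.5 beats in 5/4, so 2 per bar.
D: each chord is 3 beats in 7/4, so 7/3 per bar.
E: each chord is 3 beats in 4/4, so 4/3 per bar.
Fastest is B at 10/3 chords/bar.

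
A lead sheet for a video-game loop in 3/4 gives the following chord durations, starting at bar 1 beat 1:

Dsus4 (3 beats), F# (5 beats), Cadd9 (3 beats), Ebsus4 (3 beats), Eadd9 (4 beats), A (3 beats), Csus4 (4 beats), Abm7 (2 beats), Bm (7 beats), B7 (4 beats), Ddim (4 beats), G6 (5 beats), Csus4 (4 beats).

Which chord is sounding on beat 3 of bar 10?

Bm

Beat 3 of bar 10 is beat (10−1)×3 + 3 = 30 overall.
Running totals: Dsus4 ends at 3, F# ends at 8, Cadd9 ends at 11, Ebsus4 ends at 14, Eadd9 ends at 18, A ends at 21, Csus4 ends at 25, Abm7 ends at 27, Bm ends at 34.
Beat 30 falls within Bm.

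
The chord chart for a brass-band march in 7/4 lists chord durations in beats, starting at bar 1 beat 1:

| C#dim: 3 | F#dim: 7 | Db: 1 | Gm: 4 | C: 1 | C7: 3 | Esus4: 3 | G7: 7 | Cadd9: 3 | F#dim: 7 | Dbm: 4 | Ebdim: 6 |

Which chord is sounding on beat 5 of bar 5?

F#dim

Beat 5 of bar 5 is beat (5−1)×7 + 5 = 33 overall.
Running totals: C#dim ends at 3, F#dim ends at 10, Db ends at 11, Gm ends at 15, C ends at 16, C7 ends at 19, Esus4 ends at 22, G7 ends at 29, Cadd9 ends at 32, F#dim ends at 39.
Beat 33 falls within F#dim.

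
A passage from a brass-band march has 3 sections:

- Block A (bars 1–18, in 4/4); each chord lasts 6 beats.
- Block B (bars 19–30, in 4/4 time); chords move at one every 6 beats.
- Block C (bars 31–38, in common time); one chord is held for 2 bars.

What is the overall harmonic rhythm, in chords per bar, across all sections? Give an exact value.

12/19 chords per bar

A: 18 × 4 = 72 beats ÷ 6 = 12 chords.
B: 12 × 4 = 48 beats ÷ 6 = 8 chords.
C: 8 × 4 = 32 beats ÷ 8 = 4 chords.
Overall: 24 chords over 38 bars → 24/38 = 12/19 chords per bar.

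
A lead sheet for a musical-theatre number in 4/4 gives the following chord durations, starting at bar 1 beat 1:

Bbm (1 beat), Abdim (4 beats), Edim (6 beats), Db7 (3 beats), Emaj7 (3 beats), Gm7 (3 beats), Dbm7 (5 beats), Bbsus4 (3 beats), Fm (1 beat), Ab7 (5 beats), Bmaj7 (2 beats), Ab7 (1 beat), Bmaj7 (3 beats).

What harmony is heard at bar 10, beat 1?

Ab7

Beat 1 of bar 10 is beat (10−1)×4 + 1 = 37 overall.
Running totals: Bbm ends at 1, Abdim ends at 5, Edim ends at 11, Db7 ends at 14, Emaj7 ends at 17, Gm7 ends at 20, Dbm7 ends at 25, Bbsus4 ends at 28, Fm ends at 29, Ab7 ends at 34, Bmaj7 ends at 36, Ab7 ends at 37.
Beat 37 falls within Ab7.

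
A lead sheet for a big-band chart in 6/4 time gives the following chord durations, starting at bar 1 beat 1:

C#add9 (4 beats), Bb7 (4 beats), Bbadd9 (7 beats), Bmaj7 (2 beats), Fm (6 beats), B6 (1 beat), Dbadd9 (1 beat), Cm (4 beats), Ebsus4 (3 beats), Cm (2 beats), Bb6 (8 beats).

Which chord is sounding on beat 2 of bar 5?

Beat 2 of bar 5 is beat (5−1)×6 + 2 = 26 overall.
Running totals: C#add9 ends at 4, Bb7 ends at 8, Bbadd9 ends at 15, Bmaj7 ends at 17, Fm ends at 23, B6 ends at 24, Dbadd9 ends at 25, Cm ends at 29.
Beat 26 falls within Cm.

Cm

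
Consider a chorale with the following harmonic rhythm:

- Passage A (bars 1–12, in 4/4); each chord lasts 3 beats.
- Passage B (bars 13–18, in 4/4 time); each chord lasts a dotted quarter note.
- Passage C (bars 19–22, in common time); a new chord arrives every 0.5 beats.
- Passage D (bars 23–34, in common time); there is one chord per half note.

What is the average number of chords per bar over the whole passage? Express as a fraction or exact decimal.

44/17 chords per bar

A: 12 bars of 4 beats is 48 beats; at 3 beats each that's 16 chords.
B: 6 bars of 4 beats is 24 beats; at 1.5 beats each that's 16 chords.
C: 4 bars of 4 beats is 16 beats; at 0.5 beats each that's 32 chords.
D: 12 bars of 4 beats is 48 beats; at 2 beats each that's 24 chords.
Overall: 88 chords over 34 bars → 88/34 = 44/17 chords per bar.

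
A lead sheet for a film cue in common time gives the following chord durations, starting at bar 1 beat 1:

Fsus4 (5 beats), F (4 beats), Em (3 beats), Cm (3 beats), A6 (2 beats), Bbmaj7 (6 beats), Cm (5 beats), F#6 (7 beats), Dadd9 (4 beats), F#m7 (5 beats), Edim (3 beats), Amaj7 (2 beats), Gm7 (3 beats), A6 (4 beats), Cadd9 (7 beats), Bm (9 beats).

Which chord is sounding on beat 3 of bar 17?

Bm

Beat 3 of bar 17 is beat (17−1)×4 + 3 = 67 overall.
Running totals: Fsus4 ends at 5, F ends at 9, Em ends at 12, Cm ends at 15, A6 ends at 17, Bbmaj7 ends at 23, Cm ends at 28, F#6 ends at 35, Dadd9 ends at 39, F#m7 ends at 44, Edim ends at 47, Amaj7 ends at 49, Gm7 ends at 52, A6 ends at 56, Cadd9 ends at 63, Bm ends at 72.
Beat 67 falls within Bm.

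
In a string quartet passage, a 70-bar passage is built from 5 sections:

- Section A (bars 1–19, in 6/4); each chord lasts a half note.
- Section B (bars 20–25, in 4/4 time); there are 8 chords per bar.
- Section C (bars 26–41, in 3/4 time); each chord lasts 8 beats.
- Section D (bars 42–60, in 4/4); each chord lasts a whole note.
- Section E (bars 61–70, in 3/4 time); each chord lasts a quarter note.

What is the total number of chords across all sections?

A has 114 beats and chords last 2 each, so 57 chords.
B has 24 beats and chords last 0.5 each, so 48 chords.
C has 48 beats and chords last 8 each, so 6 chords.
D has 76 beats and chords last 4 each, so 19 chords.
E has 30 beats and chords last 1 each, so 30 chords.
Total: 57 + 48 + 6 + 19 + 30 = 160.

160 chords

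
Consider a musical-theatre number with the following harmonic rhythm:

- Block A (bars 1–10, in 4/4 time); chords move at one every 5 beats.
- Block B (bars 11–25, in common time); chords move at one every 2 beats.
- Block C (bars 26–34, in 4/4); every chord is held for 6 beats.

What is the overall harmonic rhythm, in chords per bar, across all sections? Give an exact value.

A: 10 bars of 4 beats is 40 beats; at 5 beats each that's 8 chords.
B: 15 bars of 4 beats is 60 beats; at 2 beats each that's 30 chords.
C: 9 bars of 4 beats is 36 beats; at 6 beats each that's 6 chords.
Overall: 44 chords over 34 bars → 44/34 = 22/17 chords per bar.

22/17 chords per bar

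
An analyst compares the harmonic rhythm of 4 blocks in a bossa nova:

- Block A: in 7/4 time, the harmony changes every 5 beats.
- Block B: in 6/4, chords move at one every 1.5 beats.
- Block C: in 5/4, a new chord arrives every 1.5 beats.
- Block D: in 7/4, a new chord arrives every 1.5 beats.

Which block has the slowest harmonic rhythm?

Block A

A: 7 beats/bar ÷ 5 beats/chord = 1.4 chords/bar.
B: 6 beats/bar ÷ 1.5 beats/chord = 4 chords/bar.
C: 5 beats/bar ÷ 1.5 beats/chord = 10/3 chords/bar.
D: 7 beats/bar ÷ 1.5 beats/chord = 14/3 chords/bar.
Slowest is A at 1.4 chords/bar.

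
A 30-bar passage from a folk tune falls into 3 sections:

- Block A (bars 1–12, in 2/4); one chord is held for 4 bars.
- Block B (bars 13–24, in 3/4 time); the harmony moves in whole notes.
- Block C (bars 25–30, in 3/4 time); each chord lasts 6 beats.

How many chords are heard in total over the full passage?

15 chords

A has 24 beats and chords last 8 each, so 3 chords.
B has 36 beats and chords last 4 each, so 9 chords.
C has 18 beats and chords last 6 each, so 3 chords.
Total: 3 + 9 + 3 = 15.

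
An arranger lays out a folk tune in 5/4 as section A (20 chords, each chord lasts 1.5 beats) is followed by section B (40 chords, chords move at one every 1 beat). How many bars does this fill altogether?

14 bars

A: 20 × 1.5 = 30 beats = 6 bars.
B: 40 × 1 = 40 beats = 8 bars.
Total: 6 + 8 = 14 bars.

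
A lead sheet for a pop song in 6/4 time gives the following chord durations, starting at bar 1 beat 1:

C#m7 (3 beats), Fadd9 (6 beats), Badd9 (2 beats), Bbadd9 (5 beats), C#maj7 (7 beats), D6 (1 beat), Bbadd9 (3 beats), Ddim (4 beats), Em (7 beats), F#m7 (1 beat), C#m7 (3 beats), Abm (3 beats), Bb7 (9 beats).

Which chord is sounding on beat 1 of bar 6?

Beat 1 of bar 6 is beat (6−1)×6 + 1 = 31 overall.
Running totals: C#m7 ends at 3, Fadd9 ends at 9, Badd9 ends at 11, Bbadd9 ends at 16, C#maj7 ends at 23, D6 ends at 24, Bbadd9 ends at 27, Ddim ends at 31.
Beat 31 falls within Ddim.

Ddim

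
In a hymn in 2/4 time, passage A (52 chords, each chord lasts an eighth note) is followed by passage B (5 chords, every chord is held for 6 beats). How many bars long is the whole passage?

A: 52 × 0.5 = 26 beats = 13 bars.
B: 5 × 6 = 30 beats = 15 bars.
Total: 13 + 15 = 28 bars.

28 bars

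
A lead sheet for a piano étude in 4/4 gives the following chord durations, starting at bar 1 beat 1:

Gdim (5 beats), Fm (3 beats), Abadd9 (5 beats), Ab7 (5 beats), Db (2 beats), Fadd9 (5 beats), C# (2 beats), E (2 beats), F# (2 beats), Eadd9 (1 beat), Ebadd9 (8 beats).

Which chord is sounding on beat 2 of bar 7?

C#

Beat 2 of bar 7 is beat (7−1)×4 + 2 = 26 overall.
Running totals: Gdim ends at 5, Fm ends at 8, Abadd9 ends at 13, Ab7 ends at 18, Db ends at 20, Fadd9 ends at 25, C# ends at 27.
Beat 26 falls within C#.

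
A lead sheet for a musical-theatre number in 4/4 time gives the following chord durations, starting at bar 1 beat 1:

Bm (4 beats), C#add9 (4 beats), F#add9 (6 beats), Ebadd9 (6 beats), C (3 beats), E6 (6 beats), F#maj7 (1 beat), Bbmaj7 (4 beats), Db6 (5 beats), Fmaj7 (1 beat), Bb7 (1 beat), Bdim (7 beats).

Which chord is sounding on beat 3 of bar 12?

Beat 3 of bar 12 is beat (12−1)×4 + 3 = 47 overall.
Running totals: Bm ends at 4, C#add9 ends at 8, F#add9 ends at 14, Ebadd9 ends at 20, C ends at 23, E6 ends at 29, F#maj7 ends at 30, Bbmaj7 ends at 34, Db6 ends at 39, Fmaj7 ends at 40, Bb7 ends at 41, Bdim ends at 48.
Beat 47 falls within Bdim.

Bdim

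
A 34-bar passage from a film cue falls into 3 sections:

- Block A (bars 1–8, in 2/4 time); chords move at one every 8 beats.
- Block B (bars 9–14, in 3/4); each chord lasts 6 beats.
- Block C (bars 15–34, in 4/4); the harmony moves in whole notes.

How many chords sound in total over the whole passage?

25 chords

A: 8 bars × 2 beats = 16 beats; 8 beats/chord → 2 chords.
B: 6 bars × 3 beats = 18 beats; 6 beats/chord → 3 chords.
C: 20 bars × 4 beats = 80 beats; 4 beats/chord → 20 chords.
Total: 2 + 3 + 20 = 25.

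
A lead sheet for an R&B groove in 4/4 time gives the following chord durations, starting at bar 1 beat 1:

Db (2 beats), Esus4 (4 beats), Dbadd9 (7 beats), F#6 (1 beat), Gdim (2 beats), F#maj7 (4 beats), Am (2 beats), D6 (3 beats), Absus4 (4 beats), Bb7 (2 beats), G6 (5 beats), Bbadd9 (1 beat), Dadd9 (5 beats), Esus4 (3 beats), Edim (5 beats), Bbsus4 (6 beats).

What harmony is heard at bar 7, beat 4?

Beat 4 of bar 7 is beat (7−1)×4 + 4 = 28 overall.
Running totals: Db ends at 2, Esus4 ends at 6, Dbadd9 ends at 13, F#6 ends at 14, Gdim ends at 16, F#maj7 ends at 20, Am ends at 22, D6 ends at 25, Absus4 ends at 29.
Beat 28 falls within Absus4.

Absus4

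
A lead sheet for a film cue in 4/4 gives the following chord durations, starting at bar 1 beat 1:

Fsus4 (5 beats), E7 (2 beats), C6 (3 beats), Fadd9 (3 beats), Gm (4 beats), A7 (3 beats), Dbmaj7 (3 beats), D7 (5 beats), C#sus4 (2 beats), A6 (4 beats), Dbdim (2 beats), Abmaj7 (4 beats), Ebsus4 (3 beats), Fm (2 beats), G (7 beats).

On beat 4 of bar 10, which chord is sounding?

Abmaj7

Beat 4 of bar 10 is beat (10−1)×4 + 4 = 40 overall.
Running totals: Fsus4 ends at 5, E7 ends at 7, C6 ends at 10, Fadd9 ends at 13, Gm ends at 17, A7 ends at 20, Dbmaj7 ends at 23, D7 ends at 28, C#sus4 ends at 30, A6 ends at 34, Dbdim ends at 36, Abmaj7 ends at 40.
Beat 40 falls within Abmaj7.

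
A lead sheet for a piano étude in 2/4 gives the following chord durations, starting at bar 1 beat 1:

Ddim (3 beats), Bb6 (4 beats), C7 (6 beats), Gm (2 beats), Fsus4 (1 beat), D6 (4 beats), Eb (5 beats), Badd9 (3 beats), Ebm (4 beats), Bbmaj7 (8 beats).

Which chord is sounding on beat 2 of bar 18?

Beat 2 of bar 18 is beat (18−1)×2 + 2 = 36 overall.
Running totals: Ddim ends at 3, Bb6 ends at 7, C7 ends at 13, Gm ends at 15, Fsus4 ends at 16, D6 ends at 20, Eb ends at 25, Badd9 ends at 28, Ebm ends at 32, Bbmaj7 ends at 40.
Beat 36 falls within Bbmaj7.

Bbmaj7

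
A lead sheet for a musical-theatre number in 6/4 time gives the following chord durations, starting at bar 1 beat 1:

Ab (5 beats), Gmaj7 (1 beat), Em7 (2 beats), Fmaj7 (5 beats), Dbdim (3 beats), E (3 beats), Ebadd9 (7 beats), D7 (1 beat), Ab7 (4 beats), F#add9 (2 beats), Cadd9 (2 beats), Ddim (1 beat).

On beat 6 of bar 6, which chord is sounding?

Ddim

Beat 6 of bar 6 is beat (6−1)×6 + 6 = 36 overall.
Running totals: Ab ends at 5, Gmaj7 ends at 6, Em7 ends at 8, Fmaj7 ends at 13, Dbdim ends at 16, E ends at 19, Ebadd9 ends at 26, D7 ends at 27, Ab7 ends at 31, F#add9 ends at 33, Cadd9 ends at 35, Ddim ends at 36.
Beat 36 falls within Ddim.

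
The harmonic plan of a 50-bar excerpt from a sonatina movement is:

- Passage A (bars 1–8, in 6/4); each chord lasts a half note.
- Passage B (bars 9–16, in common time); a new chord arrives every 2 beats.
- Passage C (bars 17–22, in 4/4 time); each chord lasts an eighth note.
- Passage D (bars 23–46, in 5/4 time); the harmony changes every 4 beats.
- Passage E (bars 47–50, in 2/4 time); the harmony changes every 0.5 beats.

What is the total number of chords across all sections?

A: 8·6 = 48 beats, 48/2 = 24 chords.
B: 8·4 = 32 beats, 32/2 = 16 chords.
C: 6·4 = 24 beats, 24/0.5 = 48 chords.
D: 24·5 = 120 beats, 120/4 = 30 chords.
E: 4·2 = 8 beats, 8/0.5 = 16 chords.
Total: 24 + 16 + 48 + 30 + 16 = 134.

134 chords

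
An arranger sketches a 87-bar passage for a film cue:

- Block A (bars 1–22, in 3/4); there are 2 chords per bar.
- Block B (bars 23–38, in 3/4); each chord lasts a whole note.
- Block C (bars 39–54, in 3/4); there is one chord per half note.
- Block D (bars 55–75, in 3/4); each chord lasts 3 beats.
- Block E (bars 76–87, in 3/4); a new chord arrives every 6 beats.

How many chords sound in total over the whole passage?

A has 66 beats and chords last 1.5 each, so 44 chords.
B has 48 beats and chords last 4 each, so 12 chords.
C has 48 beats and chords last 2 each, so 24 chords.
D has 63 beats and chords last 3 each, so 21 chords.
E has 36 beats and chords last 6 each, so 6 chords.
Total: 44 + 12 + 24 + 21 + 6 = 107.

107 chords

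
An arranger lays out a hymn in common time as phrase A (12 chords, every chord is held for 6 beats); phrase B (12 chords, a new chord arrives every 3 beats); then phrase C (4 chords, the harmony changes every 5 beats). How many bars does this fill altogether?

32 bars

A: 12 × 6 = 72 beats = 18 bars.
B: 12 × 3 = 36 beats = 9 bars.
C: 4 × 5 = 20 beats = 5 bars.
Total: 18 + 9 + 5 = 32 bars.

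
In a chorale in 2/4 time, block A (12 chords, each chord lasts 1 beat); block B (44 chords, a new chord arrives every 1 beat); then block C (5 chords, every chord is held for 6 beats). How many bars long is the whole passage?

A: 12 × 1 = 12 beats = 6 bars.
B: 44 × 1 = 44 beats = 22 bars.
C: 5 × 6 = 30 beats = 15 bars.
Total: 6 + 22 + 15 = 43 bars.

43 bars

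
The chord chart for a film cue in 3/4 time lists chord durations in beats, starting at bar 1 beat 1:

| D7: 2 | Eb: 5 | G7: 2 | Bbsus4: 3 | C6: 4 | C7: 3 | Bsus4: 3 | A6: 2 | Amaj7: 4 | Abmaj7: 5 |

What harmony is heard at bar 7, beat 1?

C7

Beat 1 of bar 7 is beat (7−1)×3 + 1 = 19 overall.
Running totals: D7 ends at 2, Eb ends at 7, G7 ends at 9, Bbsus4 ends at 12, C6 ends at 16, C7 ends at 19.
Beat 19 falls within C7.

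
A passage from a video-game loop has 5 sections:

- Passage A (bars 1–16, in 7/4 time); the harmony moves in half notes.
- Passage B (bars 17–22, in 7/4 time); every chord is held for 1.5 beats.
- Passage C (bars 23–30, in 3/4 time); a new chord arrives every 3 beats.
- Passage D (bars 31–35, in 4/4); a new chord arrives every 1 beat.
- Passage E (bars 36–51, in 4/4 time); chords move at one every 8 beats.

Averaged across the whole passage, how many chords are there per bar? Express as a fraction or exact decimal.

A: 16 × 7 = 112 beats ÷ 2 = 56 chords.
B: 6 × 7 = 42 beats ÷ 1.5 = 28 chords.
C: 8 × 3 = 24 beats ÷ 3 = 8 chords.
D: 5 × 4 = 20 beats ÷ 1 = 20 chords.
E: 16 × 4 = 64 beats ÷ 8 = 8 chords.
Overall: 120 chords over 51 bars → 120/51 = 40/17 chords per bar.

40/17 chords per bar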